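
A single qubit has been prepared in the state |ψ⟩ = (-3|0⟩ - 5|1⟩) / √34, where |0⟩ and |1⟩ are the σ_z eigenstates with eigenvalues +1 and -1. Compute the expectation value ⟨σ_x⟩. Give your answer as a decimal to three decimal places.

⟨σ_x⟩ = 2 Re(a* b)/(|a|²+|b|²) with a = -3, b = -5.
a* b = 15, so ⟨σ_x⟩ = 30/34.

0.882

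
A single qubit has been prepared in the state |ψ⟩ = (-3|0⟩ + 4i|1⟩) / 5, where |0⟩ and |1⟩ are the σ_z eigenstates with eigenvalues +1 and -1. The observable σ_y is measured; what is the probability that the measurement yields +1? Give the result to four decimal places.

0.0200

|+y⟩ = (|0⟩ + i|1⟩)/√2, so ⟨+y|ψ⟩ = (1) / (√2·5).
P = |1|² / 50 = 1/50.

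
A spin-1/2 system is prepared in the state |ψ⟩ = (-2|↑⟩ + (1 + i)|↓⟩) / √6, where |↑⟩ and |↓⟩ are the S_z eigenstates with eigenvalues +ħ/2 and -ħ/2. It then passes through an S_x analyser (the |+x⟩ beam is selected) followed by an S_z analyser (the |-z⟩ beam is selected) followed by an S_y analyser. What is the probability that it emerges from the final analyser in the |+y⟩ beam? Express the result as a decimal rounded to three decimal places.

0.042

First analyser (S_x): P(|+x⟩) = |⟨+x|ψ⟩|² = 2/12.
After stage 1 the state is |+x⟩; P(|-z⟩) = |⟨-z|+x⟩|² = 1/2.
After stage 2 the state is |-z⟩; P(|+y⟩) = |⟨+y|-z⟩|² = 1/2.
Joint probability = 2/12 × 1/2 × 1/2 = 0.042.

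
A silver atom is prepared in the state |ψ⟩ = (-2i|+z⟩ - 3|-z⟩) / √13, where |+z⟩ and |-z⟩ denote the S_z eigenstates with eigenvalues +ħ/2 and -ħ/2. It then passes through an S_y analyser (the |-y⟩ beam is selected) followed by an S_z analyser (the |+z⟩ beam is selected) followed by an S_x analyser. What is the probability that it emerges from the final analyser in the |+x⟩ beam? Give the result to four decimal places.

First analyser (S_y): P(|-y⟩) = |⟨-y|ψ⟩|² = 25/26.
After stage 1 the state is |-y⟩; P(|+z⟩) = |⟨+z|-y⟩|² = 1/2.
After stage 2 the state is |+z⟩; P(|+x⟩) = |⟨+x|+z⟩|² = 1/2.
Joint probability = 25/26 × 1/2 × 1/2 = 0.2404.

0.2404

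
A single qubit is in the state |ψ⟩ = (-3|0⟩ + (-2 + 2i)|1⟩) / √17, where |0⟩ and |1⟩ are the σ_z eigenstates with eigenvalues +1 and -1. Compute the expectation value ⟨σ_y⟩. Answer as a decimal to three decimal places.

⟨σ_y⟩ = 2 Im(a* b)/(|a|²+|b|²) with a = -3, b = (-2 + 2i).
a* b = (6 - 6i), so ⟨σ_y⟩ = -12/17.

-0.706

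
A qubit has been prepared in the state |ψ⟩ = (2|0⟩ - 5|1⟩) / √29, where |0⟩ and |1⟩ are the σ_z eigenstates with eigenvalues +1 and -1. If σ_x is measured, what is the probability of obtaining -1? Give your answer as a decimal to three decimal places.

|-x⟩ = (|0⟩ - |1⟩)/√2, so ⟨-x|ψ⟩ = (7) / (√2·√29).
P = |7|² / 58 = 49/58.

0.845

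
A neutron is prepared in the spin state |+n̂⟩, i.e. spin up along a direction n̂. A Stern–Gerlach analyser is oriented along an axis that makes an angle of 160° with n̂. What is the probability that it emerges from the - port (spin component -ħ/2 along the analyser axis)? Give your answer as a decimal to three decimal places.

0.970

For spin-½, the probability of finding spin-up along an axis at angle θ to the initial spin direction is cos²(θ/2); spin-down is sin²(θ/2).
θ = 160°, so P = sin²(80°) ≈ 0.970.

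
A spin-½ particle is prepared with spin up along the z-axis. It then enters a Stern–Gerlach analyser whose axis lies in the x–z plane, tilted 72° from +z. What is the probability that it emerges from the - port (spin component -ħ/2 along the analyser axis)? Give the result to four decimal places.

0.3455

For spin-½, the probability of finding spin-up along an axis at angle θ to the initial spin direction is cos²(θ/2); spin-down is sin²(θ/2).
θ = 72°, so P = sin²(36°) ≈ 0.3455.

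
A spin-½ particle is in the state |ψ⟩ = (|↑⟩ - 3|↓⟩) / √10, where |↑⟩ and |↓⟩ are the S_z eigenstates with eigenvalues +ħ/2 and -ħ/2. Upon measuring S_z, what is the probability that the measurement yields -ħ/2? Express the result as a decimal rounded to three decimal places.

0.900

The -ħ/2 outcome corresponds to |↓⟩. Its amplitude in |ψ⟩ is -3/√10.
P = |-3|² / 10 = 9/10.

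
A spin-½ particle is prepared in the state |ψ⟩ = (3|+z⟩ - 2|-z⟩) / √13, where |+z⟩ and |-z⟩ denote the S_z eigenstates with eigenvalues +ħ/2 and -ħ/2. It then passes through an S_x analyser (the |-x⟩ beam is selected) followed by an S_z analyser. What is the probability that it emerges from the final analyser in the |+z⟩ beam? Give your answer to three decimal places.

0.481

First analyser (S_x): P(|-x⟩) = |⟨-x|ψ⟩|² = 25/26.
After stage 1 the state is |-x⟩; P(|+z⟩) = |⟨+z|-x⟩|² = 1/2.
Joint probability = 25/26 × 1/2 = 0.481.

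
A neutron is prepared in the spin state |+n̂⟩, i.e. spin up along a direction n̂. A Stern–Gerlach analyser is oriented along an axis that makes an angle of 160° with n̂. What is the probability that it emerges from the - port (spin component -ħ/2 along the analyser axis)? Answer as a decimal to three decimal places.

For spin-½, the probability of finding spin-up along an axis at angle θ to the initial spin direction is cos²(θ/2); spin-down is sin²(θ/2).
θ = 160°, so P = sin²(80°) ≈ 0.970.

0.970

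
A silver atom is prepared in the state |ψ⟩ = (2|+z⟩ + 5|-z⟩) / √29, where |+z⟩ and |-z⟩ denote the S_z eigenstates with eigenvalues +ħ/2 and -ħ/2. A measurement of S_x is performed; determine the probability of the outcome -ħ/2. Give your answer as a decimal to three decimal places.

0.155

|-x⟩ = (|+z⟩ - |-z⟩)/√2, so ⟨-x|ψ⟩ = (-3) / (√2·√29).
P = |-3|² / 58 = 9/58.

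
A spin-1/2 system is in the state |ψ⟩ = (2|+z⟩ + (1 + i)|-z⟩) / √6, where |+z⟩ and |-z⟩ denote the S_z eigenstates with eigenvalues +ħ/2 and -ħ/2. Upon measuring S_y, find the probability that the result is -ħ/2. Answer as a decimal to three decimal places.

0.167

|-y⟩ = (|+z⟩ - i|-z⟩)/√2, so ⟨-y|ψ⟩ = (1 + i) / (√2·√6).
P = |1 + i|² / 12 = 2/12.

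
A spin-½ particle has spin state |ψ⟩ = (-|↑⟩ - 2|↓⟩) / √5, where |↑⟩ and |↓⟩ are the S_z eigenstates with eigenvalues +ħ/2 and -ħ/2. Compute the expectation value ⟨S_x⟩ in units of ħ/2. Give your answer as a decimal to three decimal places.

0.800

⟨σ_x⟩ = 2 Re(a* b)/(|a|²+|b|²) with a = -1, b = -2.
a* b = 2, so ⟨σ_x⟩ = 4/5.
⟨S_x⟩ = (ħ/2)·⟨σ_x⟩.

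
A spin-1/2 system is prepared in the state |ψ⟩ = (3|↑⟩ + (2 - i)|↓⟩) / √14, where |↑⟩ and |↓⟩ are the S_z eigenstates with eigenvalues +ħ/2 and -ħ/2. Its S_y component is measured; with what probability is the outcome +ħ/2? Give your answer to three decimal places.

0.286

|+y⟩ = (|↑⟩ + i|↓⟩)/√2, so ⟨+y|ψ⟩ = (2 - 2i) / (√2·√14).
P = |2 - 2i|² / 28 = 8/28.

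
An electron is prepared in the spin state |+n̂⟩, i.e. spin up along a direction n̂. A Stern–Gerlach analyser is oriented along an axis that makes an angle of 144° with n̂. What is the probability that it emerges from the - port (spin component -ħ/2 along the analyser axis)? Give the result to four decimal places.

For spin-½, the probability of finding spin-up along an axis at angle θ to the initial spin direction is cos²(θ/2); spin-down is sin²(θ/2).
θ = 144°, so P = sin²(72°) ≈ 0.9045.

0.9045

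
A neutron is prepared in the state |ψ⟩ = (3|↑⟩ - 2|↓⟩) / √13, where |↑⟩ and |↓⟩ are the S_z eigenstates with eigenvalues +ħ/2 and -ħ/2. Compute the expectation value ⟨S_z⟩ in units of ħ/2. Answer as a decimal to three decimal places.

⟨σ_z⟩ = |a|² - |b|² divided by |a|²+|b|², with a, b the |↑⟩, |↓⟩ amplitudes.
= (9 - 4)/13 = 5/13.
⟨S_z⟩ = (ħ/2)·⟨σ_z⟩.

0.385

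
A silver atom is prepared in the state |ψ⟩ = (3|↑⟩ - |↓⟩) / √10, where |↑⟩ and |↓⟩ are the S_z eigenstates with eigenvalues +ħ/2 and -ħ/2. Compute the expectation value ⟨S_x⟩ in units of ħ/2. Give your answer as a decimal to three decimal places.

-0.600

⟨σ_x⟩ = 2 Re(a* b)/(|a|²+|b|²) with a = 3, b = -1.
a* b = -3, so ⟨σ_x⟩ = -6/10.
⟨S_x⟩ = (ħ/2)·⟨σ_x⟩.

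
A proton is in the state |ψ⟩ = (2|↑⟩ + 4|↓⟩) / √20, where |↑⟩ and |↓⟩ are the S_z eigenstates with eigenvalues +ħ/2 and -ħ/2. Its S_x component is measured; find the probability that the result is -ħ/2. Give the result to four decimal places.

|-x⟩ = (|↑⟩ - |↓⟩)/√2, so ⟨-x|ψ⟩ = (-2) / (√2·√20).
P = |-2|² / 40 = 4/40.

0.1000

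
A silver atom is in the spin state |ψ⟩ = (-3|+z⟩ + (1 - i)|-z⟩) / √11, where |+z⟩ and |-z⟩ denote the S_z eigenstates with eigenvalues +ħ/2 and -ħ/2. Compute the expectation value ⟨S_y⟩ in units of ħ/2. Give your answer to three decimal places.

⟨σ_y⟩ = 2 Im(a* b)/(|a|²+|b|²) with a = -3, b = (1 - i).
a* b = (-3 + 3i), so ⟨σ_y⟩ = 6/11.
⟨S_y⟩ = (ħ/2)·⟨σ_y⟩.

0.545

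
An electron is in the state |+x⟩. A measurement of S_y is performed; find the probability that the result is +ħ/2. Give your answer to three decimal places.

In the S_z basis, |+x⟩ = (|↑⟩ + |↓⟩)/√2 and |+y⟩ = (|↑⟩ + i|↓⟩)/√2.
|⟨+y|+x⟩|² = 1/2.

0.500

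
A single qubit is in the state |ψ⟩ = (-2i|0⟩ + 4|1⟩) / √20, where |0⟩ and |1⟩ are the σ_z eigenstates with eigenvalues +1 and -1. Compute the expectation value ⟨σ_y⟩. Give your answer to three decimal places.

⟨σ_y⟩ = 2 Im(a* b)/(|a|²+|b|²) with a = -2i, b = 4.
a* b = 8i, so ⟨σ_y⟩ = 16/20.

0.800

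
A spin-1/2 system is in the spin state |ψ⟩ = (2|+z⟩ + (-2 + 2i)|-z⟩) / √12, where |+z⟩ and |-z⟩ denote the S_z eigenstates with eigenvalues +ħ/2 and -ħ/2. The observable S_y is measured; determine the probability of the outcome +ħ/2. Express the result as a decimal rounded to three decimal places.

|+y⟩ = (|+z⟩ + i|-z⟩)/√2, so ⟨+y|ψ⟩ = (4 + 2i) / (√2·√12).
P = |4 + 2i|² / 24 = 20/24.

0.833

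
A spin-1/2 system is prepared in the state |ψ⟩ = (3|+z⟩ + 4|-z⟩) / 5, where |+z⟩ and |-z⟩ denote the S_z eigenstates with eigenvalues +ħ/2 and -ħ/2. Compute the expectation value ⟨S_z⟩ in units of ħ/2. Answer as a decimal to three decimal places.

⟨σ_z⟩ = |a|² - |b|² divided by |a|²+|b|², with a, b the |+z⟩, |-z⟩ amplitudes.
= (9 - 16)/25 = -7/25.
⟨S_z⟩ = (ħ/2)·⟨σ_z⟩.

-0.280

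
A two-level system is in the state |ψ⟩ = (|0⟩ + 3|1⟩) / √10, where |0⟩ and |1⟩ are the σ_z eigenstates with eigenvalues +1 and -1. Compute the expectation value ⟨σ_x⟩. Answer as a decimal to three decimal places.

0.600

⟨σ_x⟩ = 2 Re(a* b)/(|a|²+|b|²) with a = 1, b = 3.
a* b = 3, so ⟨σ_x⟩ = 6/10.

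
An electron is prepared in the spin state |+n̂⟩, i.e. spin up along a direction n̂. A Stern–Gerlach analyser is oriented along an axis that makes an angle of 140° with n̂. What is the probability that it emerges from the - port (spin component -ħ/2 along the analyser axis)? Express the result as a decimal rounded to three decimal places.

For spin-½, the probability of finding spin-up along an axis at angle θ to the initial spin direction is cos²(θ/2); spin-down is sin²(θ/2).
θ = 140°, so P = sin²(70°) ≈ 0.883.

0.883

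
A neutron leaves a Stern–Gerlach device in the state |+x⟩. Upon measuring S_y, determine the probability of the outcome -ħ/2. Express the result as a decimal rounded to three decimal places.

0.500

In the S_z basis, |+x⟩ = (|↑⟩ + |↓⟩)/√2 and |-y⟩ = (|↑⟩ - i|↓⟩)/√2.
|⟨-y|+x⟩|² = 1/2.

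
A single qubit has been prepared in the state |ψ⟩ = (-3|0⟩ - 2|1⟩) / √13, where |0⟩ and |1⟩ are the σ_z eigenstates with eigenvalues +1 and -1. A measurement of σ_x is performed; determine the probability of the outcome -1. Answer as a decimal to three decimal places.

|-x⟩ = (|0⟩ - |1⟩)/√2, so ⟨-x|ψ⟩ = (-1) / (√2·√13).
P = |-1|² / 26 = 1/26.

0.038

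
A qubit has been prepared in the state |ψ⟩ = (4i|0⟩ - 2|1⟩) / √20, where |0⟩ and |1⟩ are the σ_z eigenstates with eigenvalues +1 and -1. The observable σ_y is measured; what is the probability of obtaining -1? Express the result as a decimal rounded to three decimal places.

|-y⟩ = (|0⟩ - i|1⟩)/√2, so ⟨-y|ψ⟩ = (2i) / (√2·√20).
P = |2i|² / 40 = 4/40.

0.100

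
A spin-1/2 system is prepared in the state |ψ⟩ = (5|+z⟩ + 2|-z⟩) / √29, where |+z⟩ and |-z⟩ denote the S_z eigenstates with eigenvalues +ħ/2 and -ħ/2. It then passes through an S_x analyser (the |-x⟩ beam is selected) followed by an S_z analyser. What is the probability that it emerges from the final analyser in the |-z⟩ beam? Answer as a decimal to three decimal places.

First analyser (S_x): P(|-x⟩) = |⟨-x|ψ⟩|² = 9/58.
After stage 1 the state is |-x⟩; P(|-z⟩) = |⟨-z|-x⟩|² = 1/2.
Joint probability = 9/58 × 1/2 = 0.078.

0.078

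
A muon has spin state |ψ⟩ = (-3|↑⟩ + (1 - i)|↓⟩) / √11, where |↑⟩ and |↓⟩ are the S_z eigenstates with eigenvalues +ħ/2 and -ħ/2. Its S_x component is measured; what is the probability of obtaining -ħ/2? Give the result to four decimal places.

|-x⟩ = (|↑⟩ - |↓⟩)/√2, so ⟨-x|ψ⟩ = (-4 + i) / (√2·√11).
P = |-4 + i|² / 22 = 17/22.

0.7727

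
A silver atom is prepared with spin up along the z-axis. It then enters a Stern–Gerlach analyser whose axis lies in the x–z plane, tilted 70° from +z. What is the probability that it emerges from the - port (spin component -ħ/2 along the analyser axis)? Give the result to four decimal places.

For spin-½, the probability of finding spin-up along an axis at angle θ to the initial spin direction is cos²(θ/2); spin-down is sin²(θ/2).
θ = 70°, so P = sin²(35°) ≈ 0.3290.

0.3290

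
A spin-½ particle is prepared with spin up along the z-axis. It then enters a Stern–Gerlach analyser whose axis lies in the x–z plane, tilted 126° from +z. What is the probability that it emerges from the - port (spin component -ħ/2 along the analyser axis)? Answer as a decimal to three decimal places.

0.794

For spin-½, the probability of finding spin-up along an axis at angle θ to the initial spin direction is cos²(θ/2); spin-down is sin²(θ/2).
θ = 126°, so P = sin²(63°) ≈ 0.794.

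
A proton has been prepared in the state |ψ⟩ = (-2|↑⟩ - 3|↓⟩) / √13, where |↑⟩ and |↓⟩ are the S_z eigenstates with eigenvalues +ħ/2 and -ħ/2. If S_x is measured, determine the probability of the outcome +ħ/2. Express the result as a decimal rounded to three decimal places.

|+x⟩ = (|↑⟩ + |↓⟩)/√2, so ⟨+x|ψ⟩ = (-5) / (√2·√13).
P = |-5|² / 26 = 25/26.

0.962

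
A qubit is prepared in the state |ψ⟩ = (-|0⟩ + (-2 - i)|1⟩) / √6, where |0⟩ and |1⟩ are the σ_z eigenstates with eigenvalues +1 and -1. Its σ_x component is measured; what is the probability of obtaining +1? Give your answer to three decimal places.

0.833

|+x⟩ = (|0⟩ + |1⟩)/√2, so ⟨+x|ψ⟩ = (-3 - i) / (√2·√6).
P = |-3 - i|² / 12 = 10/12.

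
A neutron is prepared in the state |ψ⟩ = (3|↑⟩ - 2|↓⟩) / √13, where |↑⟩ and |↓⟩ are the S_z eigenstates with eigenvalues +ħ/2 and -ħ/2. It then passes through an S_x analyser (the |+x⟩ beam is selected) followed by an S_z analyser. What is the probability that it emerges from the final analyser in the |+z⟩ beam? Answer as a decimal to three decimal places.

0.019

First analyser (S_x): P(|+x⟩) = |⟨+x|ψ⟩|² = 1/26.
After stage 1 the state is |+x⟩; P(|+z⟩) = |⟨+z|+x⟩|² = 1/2.
Joint probability = 1/26 × 1/2 = 0.019.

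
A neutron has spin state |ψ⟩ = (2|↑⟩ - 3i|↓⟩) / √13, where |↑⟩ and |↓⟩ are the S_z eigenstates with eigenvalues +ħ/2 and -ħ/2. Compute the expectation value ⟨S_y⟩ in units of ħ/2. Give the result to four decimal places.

-0.9231

⟨σ_y⟩ = 2 Im(a* b)/(|a|²+|b|²) with a = 2, b = -3i.
a* b = -6i, so ⟨σ_y⟩ = -12/13.
⟨S_y⟩ = (ħ/2)·⟨σ_y⟩.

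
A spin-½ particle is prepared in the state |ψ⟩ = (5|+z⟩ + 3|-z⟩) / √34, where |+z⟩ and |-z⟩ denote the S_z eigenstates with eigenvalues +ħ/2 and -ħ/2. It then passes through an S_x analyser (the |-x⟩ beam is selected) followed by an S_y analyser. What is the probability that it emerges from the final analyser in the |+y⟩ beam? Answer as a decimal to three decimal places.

First analyser (S_x): P(|-x⟩) = |⟨-x|ψ⟩|² = 4/68.
After stage 1 the state is |-x⟩; P(|+y⟩) = |⟨+y|-x⟩|² = 1/2.
Joint probability = 4/68 × 1/2 = 0.029.

0.029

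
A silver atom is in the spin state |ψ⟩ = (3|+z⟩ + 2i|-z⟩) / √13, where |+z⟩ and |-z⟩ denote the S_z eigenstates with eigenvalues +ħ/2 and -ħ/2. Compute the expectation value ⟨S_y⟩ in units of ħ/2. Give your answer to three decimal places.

0.923

⟨σ_y⟩ = 2 Im(a* b)/(|a|²+|b|²) with a = 3, b = 2i.
a* b = 6i, so ⟨σ_y⟩ = 12/13.
⟨S_y⟩ = (ħ/2)·⟨σ_y⟩.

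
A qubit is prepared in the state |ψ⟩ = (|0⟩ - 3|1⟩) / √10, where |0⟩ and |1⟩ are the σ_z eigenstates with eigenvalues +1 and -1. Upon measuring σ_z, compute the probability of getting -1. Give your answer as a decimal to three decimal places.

The -1 outcome corresponds to |1⟩. Its amplitude in |ψ⟩ is -3/√10.
P = |-3|² / 10 = 9/10.

0.900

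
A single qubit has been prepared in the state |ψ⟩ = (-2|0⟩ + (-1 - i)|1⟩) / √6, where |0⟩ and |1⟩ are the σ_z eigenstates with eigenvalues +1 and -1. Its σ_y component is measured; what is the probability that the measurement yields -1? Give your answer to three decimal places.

|-y⟩ = (|0⟩ - i|1⟩)/√2, so ⟨-y|ψ⟩ = (-1 - i) / (√2·√6).
P = |-1 - i|² / 12 = 2/12.

0.167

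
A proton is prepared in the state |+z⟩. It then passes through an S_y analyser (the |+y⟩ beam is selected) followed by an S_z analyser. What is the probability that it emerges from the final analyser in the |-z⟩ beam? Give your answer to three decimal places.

0.250

First analyser (S_y): from |+z⟩, P(|+y⟩) = 1/2.
After stage 1 the state is |+y⟩; P(|-z⟩) = |⟨-z|+y⟩|² = 1/2.
Joint probability = 1/2 × 1/2 = 0.250.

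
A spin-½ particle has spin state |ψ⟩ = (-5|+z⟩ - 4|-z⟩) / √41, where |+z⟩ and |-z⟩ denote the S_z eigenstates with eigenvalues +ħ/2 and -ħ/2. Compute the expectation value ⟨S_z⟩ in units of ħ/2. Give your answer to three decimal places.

⟨σ_z⟩ = |a|² - |b|² divided by |a|²+|b|², with a, b the |+z⟩, |-z⟩ amplitudes.
= (25 - 16)/41 = 9/41.
⟨S_z⟩ = (ħ/2)·⟨σ_z⟩.

0.220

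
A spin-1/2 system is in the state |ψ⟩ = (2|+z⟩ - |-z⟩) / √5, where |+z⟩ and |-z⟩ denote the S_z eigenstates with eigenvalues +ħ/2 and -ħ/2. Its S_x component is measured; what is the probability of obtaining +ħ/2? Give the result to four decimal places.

0.1000

|+x⟩ = (|+z⟩ + |-z⟩)/√2, so ⟨+x|ψ⟩ = (1) / (√2·√5).
P = |1|² / 10 = 1/10.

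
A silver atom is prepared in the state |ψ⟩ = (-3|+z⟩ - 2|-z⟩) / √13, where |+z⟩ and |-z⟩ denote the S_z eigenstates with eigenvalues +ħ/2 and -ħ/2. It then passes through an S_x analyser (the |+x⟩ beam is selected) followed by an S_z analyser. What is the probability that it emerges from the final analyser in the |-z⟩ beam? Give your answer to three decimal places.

First analyser (S_x): P(|+x⟩) = |⟨+x|ψ⟩|² = 25/26.
After stage 1 the state is |+x⟩; P(|-z⟩) = |⟨-z|+x⟩|² = 1/2.
Joint probability = 25/26 × 1/2 = 0.481.

0.481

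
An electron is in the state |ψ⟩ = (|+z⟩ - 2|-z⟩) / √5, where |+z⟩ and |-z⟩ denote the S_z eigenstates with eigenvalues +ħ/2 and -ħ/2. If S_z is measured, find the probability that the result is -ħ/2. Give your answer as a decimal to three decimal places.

0.800

The -ħ/2 outcome corresponds to |-z⟩. Its amplitude in |ψ⟩ is -2/√5.
P = |-2|² / 5 = 4/5.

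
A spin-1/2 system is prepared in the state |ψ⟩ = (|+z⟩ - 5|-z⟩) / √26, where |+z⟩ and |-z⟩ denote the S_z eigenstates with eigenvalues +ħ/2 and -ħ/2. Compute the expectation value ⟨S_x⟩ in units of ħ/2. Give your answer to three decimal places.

-0.385

⟨σ_x⟩ = 2 Re(a* b)/(|a|²+|b|²) with a = 1, b = -5.
a* b = -5, so ⟨σ_x⟩ = -10/26.
⟨S_x⟩ = (ħ/2)·⟨σ_x⟩.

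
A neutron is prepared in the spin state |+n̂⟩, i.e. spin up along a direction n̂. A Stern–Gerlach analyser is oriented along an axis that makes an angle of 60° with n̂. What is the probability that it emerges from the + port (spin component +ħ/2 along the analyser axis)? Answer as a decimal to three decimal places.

0.750

For spin-½, the probability of finding spin-up along an axis at angle θ to the initial spin direction is cos²(θ/2); spin-down is sin²(θ/2).
θ = 60°, so P = cos²(30°) ≈ 0.750.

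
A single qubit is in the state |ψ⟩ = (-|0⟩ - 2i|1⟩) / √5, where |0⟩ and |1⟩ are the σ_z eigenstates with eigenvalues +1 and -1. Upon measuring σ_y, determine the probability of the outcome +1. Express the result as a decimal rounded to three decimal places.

0.900

|+y⟩ = (|0⟩ + i|1⟩)/√2, so ⟨+y|ψ⟩ = (-3) / (√2·√5).
P = |-3|² / 10 = 9/10.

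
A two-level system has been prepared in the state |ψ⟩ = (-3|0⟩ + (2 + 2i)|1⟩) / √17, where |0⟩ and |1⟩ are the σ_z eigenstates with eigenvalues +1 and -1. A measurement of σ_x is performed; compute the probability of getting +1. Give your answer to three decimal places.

|+x⟩ = (|0⟩ + |1⟩)/√2, so ⟨+x|ψ⟩ = (-1 + 2i) / (√2·√17).
P = |-1 + 2i|² / 34 = 5/34.

0.147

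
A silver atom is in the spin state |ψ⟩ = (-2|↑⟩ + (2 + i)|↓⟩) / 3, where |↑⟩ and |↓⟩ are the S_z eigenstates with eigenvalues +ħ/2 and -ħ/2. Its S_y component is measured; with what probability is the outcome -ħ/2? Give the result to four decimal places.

|-y⟩ = (|↑⟩ - i|↓⟩)/√2, so ⟨-y|ψ⟩ = (-3 + 2i) / (√2·3).
P = |-3 + 2i|² / 18 = 13/18.

0.7222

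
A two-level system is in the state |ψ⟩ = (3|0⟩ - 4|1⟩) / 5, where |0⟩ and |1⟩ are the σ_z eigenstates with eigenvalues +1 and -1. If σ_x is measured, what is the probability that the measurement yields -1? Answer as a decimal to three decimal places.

|-x⟩ = (|0⟩ - |1⟩)/√2, so ⟨-x|ψ⟩ = (7) / (√2·5).
P = |7|² / 50 = 49/50.

0.980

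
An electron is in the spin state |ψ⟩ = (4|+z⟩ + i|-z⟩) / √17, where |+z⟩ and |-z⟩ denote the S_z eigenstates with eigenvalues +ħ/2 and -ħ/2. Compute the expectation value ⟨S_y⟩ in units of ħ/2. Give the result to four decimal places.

⟨σ_y⟩ = 2 Im(a* b)/(|a|²+|b|²) with a = 4, b = i.
a* b = 4i, so ⟨σ_y⟩ = 8/17.
⟨S_y⟩ = (ħ/2)·⟨σ_y⟩.

0.4706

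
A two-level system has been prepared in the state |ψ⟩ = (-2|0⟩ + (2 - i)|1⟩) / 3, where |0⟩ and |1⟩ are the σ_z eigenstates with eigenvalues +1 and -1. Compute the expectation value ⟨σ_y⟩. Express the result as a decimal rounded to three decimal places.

0.444

⟨σ_y⟩ = 2 Im(a* b)/(|a|²+|b|²) with a = -2, b = (2 - i).
a* b = (-4 + 2i), so ⟨σ_y⟩ = 4/9.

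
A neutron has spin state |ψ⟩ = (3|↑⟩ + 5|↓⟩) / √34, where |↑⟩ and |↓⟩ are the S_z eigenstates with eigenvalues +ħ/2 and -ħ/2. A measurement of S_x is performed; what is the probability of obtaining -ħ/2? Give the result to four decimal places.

|-x⟩ = (|↑⟩ - |↓⟩)/√2, so ⟨-x|ψ⟩ = (-2) / (√2·√34).
P = |-2|² / 68 = 4/68.

0.0588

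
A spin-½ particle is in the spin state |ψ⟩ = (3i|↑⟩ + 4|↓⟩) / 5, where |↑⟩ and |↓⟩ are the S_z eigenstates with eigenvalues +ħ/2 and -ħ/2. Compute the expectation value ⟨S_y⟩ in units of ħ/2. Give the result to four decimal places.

⟨σ_y⟩ = 2 Im(a* b)/(|a|²+|b|²) with a = 3i, b = 4.
a* b = -12i, so ⟨σ_y⟩ = -24/25.
⟨S_y⟩ = (ħ/2)·⟨σ_y⟩.

-0.9600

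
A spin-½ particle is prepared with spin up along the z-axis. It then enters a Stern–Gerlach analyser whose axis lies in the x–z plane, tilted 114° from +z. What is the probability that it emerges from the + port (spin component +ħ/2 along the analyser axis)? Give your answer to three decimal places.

For spin-½, the probability of finding spin-up along an axis at angle θ to the initial spin direction is cos²(θ/2); spin-down is sin²(θ/2).
θ = 114°, so P = cos²(57°) ≈ 0.297.

0.297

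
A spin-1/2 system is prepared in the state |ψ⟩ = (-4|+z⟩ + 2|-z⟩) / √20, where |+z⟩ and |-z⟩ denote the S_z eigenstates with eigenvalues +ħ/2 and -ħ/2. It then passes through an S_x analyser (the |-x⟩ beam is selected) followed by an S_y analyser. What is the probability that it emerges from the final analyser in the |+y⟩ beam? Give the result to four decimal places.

First analyser (S_x): P(|-x⟩) = |⟨-x|ψ⟩|² = 36/40.
After stage 1 the state is |-x⟩; P(|+y⟩) = |⟨+y|-x⟩|² = 1/2.
Joint probability = 36/40 × 1/2 = 0.4500.

0.4500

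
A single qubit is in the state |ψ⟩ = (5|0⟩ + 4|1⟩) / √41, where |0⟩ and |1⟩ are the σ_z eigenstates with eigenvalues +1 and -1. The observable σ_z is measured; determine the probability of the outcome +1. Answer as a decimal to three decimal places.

0.610

The +1 outcome corresponds to |0⟩. Its amplitude in |ψ⟩ is 5/√41.
P = |5|² / 41 = 25/41.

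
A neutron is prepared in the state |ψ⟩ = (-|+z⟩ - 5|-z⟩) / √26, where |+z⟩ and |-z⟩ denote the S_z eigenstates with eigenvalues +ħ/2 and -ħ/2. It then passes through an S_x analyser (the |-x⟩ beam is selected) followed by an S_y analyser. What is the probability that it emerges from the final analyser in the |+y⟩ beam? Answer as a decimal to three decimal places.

First analyser (S_x): P(|-x⟩) = |⟨-x|ψ⟩|² = 16/52.
After stage 1 the state is |-x⟩; P(|+y⟩) = |⟨+y|-x⟩|² = 1/2.
Joint probability = 16/52 × 1/2 = 0.154.

0.154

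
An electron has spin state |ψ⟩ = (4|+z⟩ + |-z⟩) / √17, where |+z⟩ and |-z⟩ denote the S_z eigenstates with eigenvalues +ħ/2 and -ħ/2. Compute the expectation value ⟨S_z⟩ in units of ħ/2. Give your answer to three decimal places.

⟨σ_z⟩ = |a|² - |b|² divided by |a|²+|b|², with a, b the |+z⟩, |-z⟩ amplitudes.
= (16 - 1)/17 = 15/17.
⟨S_z⟩ = (ħ/2)·⟨σ_z⟩.

0.882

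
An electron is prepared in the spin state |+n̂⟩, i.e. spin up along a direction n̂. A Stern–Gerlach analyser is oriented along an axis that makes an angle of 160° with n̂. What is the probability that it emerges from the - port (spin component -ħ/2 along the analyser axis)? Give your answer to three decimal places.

0.970

For spin-½, the probability of finding spin-up along an axis at angle θ to the initial spin direction is cos²(θ/2); spin-down is sin²(θ/2).
θ = 160°, so P = sin²(80°) ≈ 0.970.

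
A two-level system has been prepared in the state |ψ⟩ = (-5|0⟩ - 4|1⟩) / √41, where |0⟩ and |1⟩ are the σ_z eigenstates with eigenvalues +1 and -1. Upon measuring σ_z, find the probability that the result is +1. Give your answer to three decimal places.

The +1 outcome corresponds to |0⟩. Its amplitude in |ψ⟩ is -5/√41.
P = |-5|² / 41 = 25/41.

0.610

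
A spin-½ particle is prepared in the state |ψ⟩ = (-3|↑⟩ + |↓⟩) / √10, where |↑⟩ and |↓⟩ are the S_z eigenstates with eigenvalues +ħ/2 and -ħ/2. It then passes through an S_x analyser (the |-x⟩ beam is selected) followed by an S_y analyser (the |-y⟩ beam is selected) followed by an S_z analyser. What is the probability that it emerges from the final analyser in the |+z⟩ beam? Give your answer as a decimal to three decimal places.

First analyser (S_x): P(|-x⟩) = |⟨-x|ψ⟩|² = 16/20.
After stage 1 the state is |-x⟩; P(|-y⟩) = |⟨-y|-x⟩|² = 1/2.
After stage 2 the state is |-y⟩; P(|+z⟩) = |⟨+z|-y⟩|² = 1/2.
Joint probability = 16/20 × 1/2 × 1/2 = 0.200.

0.200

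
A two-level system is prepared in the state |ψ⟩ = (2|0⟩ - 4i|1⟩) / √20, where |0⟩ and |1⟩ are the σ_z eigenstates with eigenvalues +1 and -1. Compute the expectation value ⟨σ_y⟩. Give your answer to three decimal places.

-0.800

⟨σ_y⟩ = 2 Im(a* b)/(|a|²+|b|²) with a = 2, b = -4i.
a* b = -8i, so ⟨σ_y⟩ = -16/20.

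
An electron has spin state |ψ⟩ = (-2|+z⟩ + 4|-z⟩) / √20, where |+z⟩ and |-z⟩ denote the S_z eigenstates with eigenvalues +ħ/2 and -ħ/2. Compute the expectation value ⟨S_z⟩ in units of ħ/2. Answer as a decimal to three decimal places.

⟨σ_z⟩ = |a|² - |b|² divided by |a|²+|b|², with a, b the |+z⟩, |-z⟩ amplitudes.
= (4 - 16)/20 = -12/20.
⟨S_z⟩ = (ħ/2)·⟨σ_z⟩.

-0.600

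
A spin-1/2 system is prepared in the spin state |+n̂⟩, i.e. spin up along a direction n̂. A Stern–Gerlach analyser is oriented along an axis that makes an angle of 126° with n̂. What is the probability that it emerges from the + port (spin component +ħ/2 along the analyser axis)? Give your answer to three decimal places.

For spin-½, the probability of finding spin-up along an axis at angle θ to the initial spin direction is cos²(θ/2); spin-down is sin²(θ/2).
θ = 126°, so P = cos²(63°) ≈ 0.206.

0.206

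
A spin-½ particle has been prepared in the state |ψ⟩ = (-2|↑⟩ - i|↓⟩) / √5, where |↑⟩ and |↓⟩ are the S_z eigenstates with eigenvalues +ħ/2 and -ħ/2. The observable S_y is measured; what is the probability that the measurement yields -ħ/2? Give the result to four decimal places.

|-y⟩ = (|↑⟩ - i|↓⟩)/√2, so ⟨-y|ψ⟩ = (-1) / (√2·√5).
P = |-1|² / 10 = 1/10.

0.1000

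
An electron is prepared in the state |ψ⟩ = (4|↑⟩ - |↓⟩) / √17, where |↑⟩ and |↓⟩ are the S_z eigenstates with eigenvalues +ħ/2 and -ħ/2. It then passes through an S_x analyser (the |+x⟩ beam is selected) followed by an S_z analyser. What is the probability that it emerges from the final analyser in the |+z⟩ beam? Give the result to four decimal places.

First analyser (S_x): P(|+x⟩) = |⟨+x|ψ⟩|² = 9/34.
After stage 1 the state is |+x⟩; P(|+z⟩) = |⟨+z|+x⟩|² = 1/2.
Joint probability = 9/34 × 1/2 = 0.1324.

0.1324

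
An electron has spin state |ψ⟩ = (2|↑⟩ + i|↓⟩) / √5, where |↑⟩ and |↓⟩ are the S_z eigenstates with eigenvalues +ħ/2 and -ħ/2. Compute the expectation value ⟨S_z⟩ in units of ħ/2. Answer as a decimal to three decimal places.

0.600

⟨σ_z⟩ = |a|² - |b|² divided by |a|²+|b|², with a, b the |↑⟩, |↓⟩ amplitudes.
= (4 - 1)/5 = 3/5.
⟨S_z⟩ = (ħ/2)·⟨σ_z⟩.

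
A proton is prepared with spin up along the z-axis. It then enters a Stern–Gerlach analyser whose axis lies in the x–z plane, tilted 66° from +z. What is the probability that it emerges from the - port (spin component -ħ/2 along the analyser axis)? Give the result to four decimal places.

For spin-½, the probability of finding spin-up along an axis at angle θ to the initial spin direction is cos²(θ/2); spin-down is sin²(θ/2).
θ = 66°, so P = sin²(33°) ≈ 0.2966.

0.2966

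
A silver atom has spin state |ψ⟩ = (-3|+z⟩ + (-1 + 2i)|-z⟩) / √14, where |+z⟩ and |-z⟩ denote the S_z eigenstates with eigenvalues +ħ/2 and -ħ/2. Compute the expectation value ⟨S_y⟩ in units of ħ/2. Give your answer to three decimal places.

⟨σ_y⟩ = 2 Im(a* b)/(|a|²+|b|²) with a = -3, b = (-1 + 2i).
a* b = (3 - 6i), so ⟨σ_y⟩ = -12/14.
⟨S_y⟩ = (ħ/2)·⟨σ_y⟩.

-0.857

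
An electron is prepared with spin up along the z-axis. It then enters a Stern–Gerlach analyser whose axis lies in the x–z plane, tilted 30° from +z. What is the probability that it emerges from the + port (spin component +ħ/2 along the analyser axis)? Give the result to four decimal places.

For spin-½, the probability of finding spin-up along an axis at angle θ to the initial spin direction is cos²(θ/2); spin-down is sin²(θ/2).
θ = 30°, so P = cos²(15°) ≈ 0.9330.

0.9330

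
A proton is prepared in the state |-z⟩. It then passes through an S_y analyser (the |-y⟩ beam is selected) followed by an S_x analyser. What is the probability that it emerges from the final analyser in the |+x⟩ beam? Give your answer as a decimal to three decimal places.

0.250

First analyser (S_y): from |-z⟩, P(|-y⟩) = 1/2.
After stage 1 the state is |-y⟩; P(|+x⟩) = |⟨+x|-y⟩|² = 1/2.
Joint probability = 1/2 × 1/2 = 0.250.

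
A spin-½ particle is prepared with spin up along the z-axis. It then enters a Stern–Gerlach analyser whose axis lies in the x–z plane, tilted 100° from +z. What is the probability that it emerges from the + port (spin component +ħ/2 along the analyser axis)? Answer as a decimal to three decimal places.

0.413

For spin-½, the probability of finding spin-up along an axis at angle θ to the initial spin direction is cos²(θ/2); spin-down is sin²(θ/2).
θ = 100°, so P = cos²(50°) ≈ 0.413.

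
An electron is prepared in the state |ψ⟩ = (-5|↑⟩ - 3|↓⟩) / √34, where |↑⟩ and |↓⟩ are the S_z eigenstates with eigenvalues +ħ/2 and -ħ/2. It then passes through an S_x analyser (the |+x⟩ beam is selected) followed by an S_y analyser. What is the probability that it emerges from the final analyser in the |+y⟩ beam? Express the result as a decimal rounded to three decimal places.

0.471

First analyser (S_x): P(|+x⟩) = |⟨+x|ψ⟩|² = 64/68.
After stage 1 the state is |+x⟩; P(|+y⟩) = |⟨+y|+x⟩|² = 1/2.
Joint probability = 64/68 × 1/2 = 0.471.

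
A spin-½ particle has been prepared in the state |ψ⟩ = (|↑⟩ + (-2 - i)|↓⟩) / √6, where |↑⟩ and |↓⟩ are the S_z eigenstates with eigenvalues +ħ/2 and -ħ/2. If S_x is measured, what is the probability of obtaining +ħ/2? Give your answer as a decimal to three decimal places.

0.167

|+x⟩ = (|↑⟩ + |↓⟩)/√2, so ⟨+x|ψ⟩ = (-1 - i) / (√2·√6).
P = |-1 - i|² / 12 = 2/12.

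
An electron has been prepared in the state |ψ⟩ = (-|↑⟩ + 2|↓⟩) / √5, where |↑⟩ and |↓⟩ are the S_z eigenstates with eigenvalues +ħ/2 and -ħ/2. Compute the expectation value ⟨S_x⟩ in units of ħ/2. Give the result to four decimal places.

⟨σ_x⟩ = 2 Re(a* b)/(|a|²+|b|²) with a = -1, b = 2.
a* b = -2, so ⟨σ_x⟩ = -4/5.
⟨S_x⟩ = (ħ/2)·⟨σ_x⟩.

-0.8000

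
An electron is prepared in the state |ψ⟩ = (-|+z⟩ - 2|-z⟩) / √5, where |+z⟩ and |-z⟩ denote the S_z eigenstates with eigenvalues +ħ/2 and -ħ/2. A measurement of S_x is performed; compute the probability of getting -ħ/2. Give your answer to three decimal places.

|-x⟩ = (|+z⟩ - |-z⟩)/√2, so ⟨-x|ψ⟩ = (1) / (√2·√5).
P = |1|² / 10 = 1/10.

0.100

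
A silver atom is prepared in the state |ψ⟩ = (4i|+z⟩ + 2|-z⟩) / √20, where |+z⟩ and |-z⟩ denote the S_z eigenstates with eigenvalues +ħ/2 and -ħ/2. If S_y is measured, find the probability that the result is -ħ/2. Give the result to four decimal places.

|-y⟩ = (|+z⟩ - i|-z⟩)/√2, so ⟨-y|ψ⟩ = (6i) / (√2·√20).
P = |6i|² / 40 = 36/40.

0.9000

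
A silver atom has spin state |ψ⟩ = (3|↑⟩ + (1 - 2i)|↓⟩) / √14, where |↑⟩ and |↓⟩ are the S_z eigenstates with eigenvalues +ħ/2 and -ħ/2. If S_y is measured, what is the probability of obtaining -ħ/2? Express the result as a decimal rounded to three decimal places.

|-y⟩ = (|↑⟩ - i|↓⟩)/√2, so ⟨-y|ψ⟩ = (5 + i) / (√2·√14).
P = |5 + i|² / 28 = 26/28.

0.929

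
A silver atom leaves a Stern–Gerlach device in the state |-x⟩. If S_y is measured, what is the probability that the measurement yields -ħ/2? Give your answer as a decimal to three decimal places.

0.500

In the S_z basis, |-x⟩ = (|+z⟩ - |-z⟩)/√2 and |-y⟩ = (|+z⟩ - i|-z⟩)/√2.
|⟨-y|-x⟩|² = 1/2.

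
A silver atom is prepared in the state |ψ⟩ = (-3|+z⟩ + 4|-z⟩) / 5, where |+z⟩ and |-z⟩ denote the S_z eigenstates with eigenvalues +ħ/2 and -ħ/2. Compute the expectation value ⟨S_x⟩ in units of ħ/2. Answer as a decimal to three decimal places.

⟨σ_x⟩ = 2 Re(a* b)/(|a|²+|b|²) with a = -3, b = 4.
a* b = -12, so ⟨σ_x⟩ = -24/25.
⟨S_x⟩ = (ħ/2)·⟨σ_x⟩.

-0.960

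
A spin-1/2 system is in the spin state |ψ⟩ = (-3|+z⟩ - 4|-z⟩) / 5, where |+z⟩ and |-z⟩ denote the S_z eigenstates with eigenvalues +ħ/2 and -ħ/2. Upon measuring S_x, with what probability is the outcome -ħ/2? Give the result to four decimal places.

0.0200

|-x⟩ = (|+z⟩ - |-z⟩)/√2, so ⟨-x|ψ⟩ = (1) / (√2·5).
P = |1|² / 50 = 1/50.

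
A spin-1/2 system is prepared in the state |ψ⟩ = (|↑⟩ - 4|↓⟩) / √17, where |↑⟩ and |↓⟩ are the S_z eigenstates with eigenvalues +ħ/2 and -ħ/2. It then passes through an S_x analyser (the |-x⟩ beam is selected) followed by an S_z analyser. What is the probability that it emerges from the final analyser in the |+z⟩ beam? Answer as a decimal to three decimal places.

0.368

First analyser (S_x): P(|-x⟩) = |⟨-x|ψ⟩|² = 25/34.
After stage 1 the state is |-x⟩; P(|+z⟩) = |⟨+z|-x⟩|² = 1/2.
Joint probability = 25/34 × 1/2 = 0.368.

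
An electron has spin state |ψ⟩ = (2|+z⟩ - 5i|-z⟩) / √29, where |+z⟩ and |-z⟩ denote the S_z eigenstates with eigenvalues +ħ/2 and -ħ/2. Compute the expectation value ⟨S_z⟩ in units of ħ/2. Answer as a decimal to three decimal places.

⟨σ_z⟩ = |a|² - |b|² divided by |a|²+|b|², with a, b the |+z⟩, |-z⟩ amplitudes.
= (4 - 25)/29 = -21/29.
⟨S_z⟩ = (ħ/2)·⟨σ_z⟩.

-0.724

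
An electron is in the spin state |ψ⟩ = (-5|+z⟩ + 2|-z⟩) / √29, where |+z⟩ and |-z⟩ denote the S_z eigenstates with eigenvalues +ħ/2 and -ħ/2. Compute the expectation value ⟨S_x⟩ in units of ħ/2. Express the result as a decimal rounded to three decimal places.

⟨σ_x⟩ = 2 Re(a* b)/(|a|²+|b|²) with a = -5, b = 2.
a* b = -10, so ⟨σ_x⟩ = -20/29.
⟨S_x⟩ = (ħ/2)·⟨σ_x⟩.

-0.690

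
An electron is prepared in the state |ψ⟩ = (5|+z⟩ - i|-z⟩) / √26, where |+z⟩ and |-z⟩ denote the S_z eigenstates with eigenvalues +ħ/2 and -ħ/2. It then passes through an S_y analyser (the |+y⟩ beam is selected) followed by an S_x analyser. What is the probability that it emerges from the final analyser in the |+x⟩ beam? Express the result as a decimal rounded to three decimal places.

First analyser (S_y): P(|+y⟩) = |⟨+y|ψ⟩|² = 16/52.
After stage 1 the state is |+y⟩; P(|+x⟩) = |⟨+x|+y⟩|² = 1/2.
Joint probability = 16/52 × 1/2 = 0.154.

0.154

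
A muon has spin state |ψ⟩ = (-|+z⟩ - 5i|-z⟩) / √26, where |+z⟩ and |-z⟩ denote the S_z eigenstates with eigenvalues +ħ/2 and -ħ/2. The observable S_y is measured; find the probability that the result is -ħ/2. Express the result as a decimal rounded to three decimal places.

0.308

|-y⟩ = (|+z⟩ - i|-z⟩)/√2, so ⟨-y|ψ⟩ = (4) / (√2·√26).
P = |4|² / 52 = 16/52.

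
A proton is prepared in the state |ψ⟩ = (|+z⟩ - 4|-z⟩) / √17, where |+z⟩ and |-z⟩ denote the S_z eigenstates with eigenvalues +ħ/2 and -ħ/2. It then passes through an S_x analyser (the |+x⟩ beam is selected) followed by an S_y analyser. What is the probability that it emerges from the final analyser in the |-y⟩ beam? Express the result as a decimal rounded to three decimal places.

0.132

First analyser (S_x): P(|+x⟩) = |⟨+x|ψ⟩|² = 9/34.
After stage 1 the state is |+x⟩; P(|-y⟩) = |⟨-y|+x⟩|² = 1/2.
Joint probability = 9/34 × 1/2 = 0.132.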